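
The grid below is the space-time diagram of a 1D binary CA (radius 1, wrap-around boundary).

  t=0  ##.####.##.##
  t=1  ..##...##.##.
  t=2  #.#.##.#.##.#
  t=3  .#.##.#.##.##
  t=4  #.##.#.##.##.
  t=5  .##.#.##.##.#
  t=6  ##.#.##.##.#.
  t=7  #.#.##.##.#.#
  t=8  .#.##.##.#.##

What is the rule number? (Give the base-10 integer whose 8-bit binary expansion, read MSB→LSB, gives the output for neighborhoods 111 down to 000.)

57

  nb ###: next=.  (t=0,i=0, bit7=0)
  nb ##.: next=.  (t=0,i=1, bit6=0)
  nb #.#: next=#  (t=0,i=2, bit5=1)
  nb #..: next=#  (t=1,i=4, bit4=1)
  nb .##: next=#  (t=0,i=3, bit3=1)
  nb .#.: next=.  (t=2,i=2, bit2=0)
  nb ..#: next=.  (t=1,i=1, bit1=0)
  nb ...: next=#  (t=1,i=0, bit0=1)
  bits 00111001 = 57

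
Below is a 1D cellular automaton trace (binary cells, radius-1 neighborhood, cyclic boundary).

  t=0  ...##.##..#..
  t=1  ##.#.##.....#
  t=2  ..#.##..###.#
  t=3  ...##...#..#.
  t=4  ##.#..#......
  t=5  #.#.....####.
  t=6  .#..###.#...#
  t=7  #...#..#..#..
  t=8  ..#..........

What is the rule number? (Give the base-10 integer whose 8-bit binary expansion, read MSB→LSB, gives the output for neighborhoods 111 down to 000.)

41

  [7] ### => .  t=1,i=0
  [6] ##. => .  t=0,i=4
  [5] #.# => #  t=0,i=5
  [4] #.. => .  t=0,i=8
  [3] .## => #  t=0,i=3
  [2] .#. => .  t=0,i=10
  [1] ..# => .  t=0,i=2
  [0] ... => #  t=0,i=0
  bits 00101001 = 41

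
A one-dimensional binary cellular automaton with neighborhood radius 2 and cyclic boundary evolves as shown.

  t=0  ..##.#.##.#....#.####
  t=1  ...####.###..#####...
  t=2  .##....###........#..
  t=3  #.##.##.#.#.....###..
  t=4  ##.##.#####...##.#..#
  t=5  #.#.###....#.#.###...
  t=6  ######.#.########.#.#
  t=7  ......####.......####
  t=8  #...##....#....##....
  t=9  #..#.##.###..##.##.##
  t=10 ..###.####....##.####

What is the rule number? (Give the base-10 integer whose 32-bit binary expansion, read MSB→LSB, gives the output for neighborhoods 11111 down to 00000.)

229932094

  nb #####: next=.  (t=1,i=15, bit31=0)
  nb ####.: next=.  (t=0,i=19, bit30=0)
  nb ###.#: next=.  (t=1,i=6, bit29=0)
  nb ###..: next=.  (t=0,i=20, bit28=0)
  nb ##.##: next=#  (t=1,i=7, bit27=1)
  nb ##.#.: next=#  (t=0,i=4, bit26=1)
  nb ##..#: next=.  (t=0,i=0, bit25=0)
  nb ##...: next=#  (t=1,i=18, bit24=1)
  nb #.###: next=#  (t=0,i=17, bit23=1)
  nb #.##.: next=.  (t=0,i=7, bit22=0)
  nb #.#.#: next=#  (t=0,i=5, bit21=1)
  nb #.#..: next=#  (t=0,i=10, bit20=1)
  nb #..##: next=.  (t=0,i=1, bit19=0)
  nb #..#.: next=#  (t=3,i=20, bit18=1)
  nb #...#: next=.  (t=2,i=20, bit17=0)
  nb #....: next=.  (t=0,i=12, bit16=0)
  nb .####: next=.  (t=0,i=18, bit15=0)
  nb .###.: next=#  (t=1,i=9, bit14=1)
  nb .##.#: next=#  (t=0,i=3, bit13=1)
  nb .##..: next=#  (t=2,i=2, bit12=1)
  nb .#.##: next=#  (t=0,i=6, bit11=1)
  nb .#.#.: next=#  (t=3,i=9, bit10=1)
  nb .#..#: next=.  (t=4,i=18, bit9=0)
  nb .#...: next=.  (t=0,i=11, bit8=0)
  nb ..###: next=.  (t=1,i=3, bit7=0)
  nb ..##.: next=.  (t=0,i=2, bit6=0)
  nb ..#.#: next=#  (t=0,i=15, bit5=1)
  nb ..#..: next=#  (t=2,i=18, bit4=1)
  nb ...##: next=#  (t=1,i=2, bit3=1)
  nb ...#.: next=#  (t=0,i=14, bit2=1)
  nb ....#: next=#  (t=0,i=13, bit1=1)
  nb .....: next=.  (t=1,i=0, bit0=0)
  bits 00001101101101000111110000111110 = 229932094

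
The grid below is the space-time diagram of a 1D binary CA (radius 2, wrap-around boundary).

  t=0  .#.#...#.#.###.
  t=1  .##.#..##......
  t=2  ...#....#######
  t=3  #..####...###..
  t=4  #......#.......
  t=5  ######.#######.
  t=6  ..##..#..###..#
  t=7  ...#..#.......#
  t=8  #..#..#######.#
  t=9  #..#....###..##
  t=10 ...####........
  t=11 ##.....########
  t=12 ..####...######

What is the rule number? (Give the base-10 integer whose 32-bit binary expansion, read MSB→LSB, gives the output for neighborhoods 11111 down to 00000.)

2369852723

  ##### -> #   bit 31 = 1  t=2,i=10
  ####. -> .   bit 30 = 0  t=2,i=13
  ###.# -> .   bit 29 = 0  t=5,i=5
  ###.. -> .   bit 28 = 0  t=0,i=13
  ##.## -> #   bit 27 = 1  t=5,i=6
  ##.#. -> #   bit 26 = 1  t=1,i=3
  ##..# -> .   bit 25 = 0  t=0,i=14
  ##... -> #   bit 24 = 1  t=1,i=9
  #.### -> .   bit 23 = 0  t=0,i=11
  #.##. -> #   bit 22 = 1  t=8,i=14
  #.#.# -> .   bit 21 = 0  t=0,i=9
  #.#.. -> .   bit 20 = 0  t=0,i=3
  #..## -> .   bit 19 = 0  t=1,i=6
  #..#. -> .   bit 18 = 0  t=0,i=0
  #...# -> .   bit 17 = 0  t=0,i=5
  #.... -> #   bit 16 = 1  t=1,i=10
  .#### -> .   bit 15 = 0  t=2,i=9
  .###. -> .   bit 14 = 0  t=0,i=12
  .##.# -> .   bit 13 = 0  t=1,i=2
  .##.. -> #   bit 12 = 1  t=1,i=8
  .#.## -> .   bit 11 = 0  t=0,i=10
  .#.#. -> #   bit 10 = 1  t=0,i=2
  .#..# -> .   bit 9 = 0  t=1,i=5
  .#... -> #   bit 8 = 1  t=0,i=4
  ..### -> .   bit 7 = 0  t=2,i=8
  ..##. -> .   bit 6 = 0  t=1,i=1
  ..#.# -> #   bit 5 = 1  t=0,i=1
  ..#.. -> #   bit 4 = 1  t=2,i=3
  ...## -> .   bit 3 = 0  t=1,i=0
  ...#. -> .   bit 2 = 0  t=0,i=6
  ....# -> #   bit 1 = 1  t=1,i=14
  ..... -> #   bit 0 = 1  t=1,i=11
  bits 10001101010000010001010100110011 = 2369852723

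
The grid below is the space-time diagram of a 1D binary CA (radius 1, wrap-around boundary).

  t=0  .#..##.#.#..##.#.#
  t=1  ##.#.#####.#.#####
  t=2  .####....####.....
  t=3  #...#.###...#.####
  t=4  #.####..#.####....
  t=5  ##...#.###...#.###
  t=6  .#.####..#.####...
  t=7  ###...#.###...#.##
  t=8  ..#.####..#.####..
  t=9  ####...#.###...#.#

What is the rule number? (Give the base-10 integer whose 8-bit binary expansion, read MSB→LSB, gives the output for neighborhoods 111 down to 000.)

103

  nb ###: next=.  (t=1,i=0, bit7=0)
  nb ##.: next=#  (t=0,i=5, bit6=1)
  nb #.#: next=#  (t=0,i=0, bit5=1)
  nb #..: next=.  (t=0,i=2, bit4=0)
  nb .##: next=.  (t=0,i=4, bit3=0)
  nb .#.: next=#  (t=0,i=1, bit2=1)
  nb ..#: next=#  (t=0,i=3, bit1=1)
  nb ...: next=#  (t=2,i=6, bit0=1)
  bits 01100111 = 103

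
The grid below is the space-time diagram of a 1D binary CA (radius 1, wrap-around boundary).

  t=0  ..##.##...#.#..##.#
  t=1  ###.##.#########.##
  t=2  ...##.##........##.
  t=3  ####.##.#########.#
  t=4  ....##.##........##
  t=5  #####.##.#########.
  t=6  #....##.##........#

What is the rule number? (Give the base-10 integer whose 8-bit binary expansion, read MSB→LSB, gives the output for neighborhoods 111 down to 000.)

  ###|.  b7=0 t=1,i=0
  ##.|.  b6=0 t=0,i=3
  #.#|#  b5=1 t=0,i=4
  #..|#  b4=1 t=0,i=0
  .##|#  b3=1 t=0,i=2
  .#.|#  b2=1 t=0,i=10
  ..#|#  b1=1 t=0,i=1
  ...|#  b0=1 t=0,i=8
  bits 00111111 = 63

63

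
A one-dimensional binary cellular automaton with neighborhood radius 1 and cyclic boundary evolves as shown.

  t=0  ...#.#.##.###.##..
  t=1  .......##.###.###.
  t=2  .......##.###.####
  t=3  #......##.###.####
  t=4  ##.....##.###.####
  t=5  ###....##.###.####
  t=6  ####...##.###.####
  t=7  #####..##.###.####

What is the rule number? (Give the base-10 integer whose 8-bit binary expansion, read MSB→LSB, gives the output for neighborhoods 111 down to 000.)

216

  nb ###: next=#  (t=0,i=11, bit7=1)
  nb ##.: next=#  (t=0,i=8, bit6=1)
  nb #.#: next=.  (t=0,i=4, bit5=0)
  nb #..: next=#  (t=0,i=16, bit4=1)
  nb .##: next=#  (t=0,i=7, bit3=1)
  nb .#.: next=.  (t=0,i=3, bit2=0)
  nb ..#: next=.  (t=0,i=2, bit1=0)
  nb ...: next=.  (t=0,i=0, bit0=0)
  bits 11011000 = 216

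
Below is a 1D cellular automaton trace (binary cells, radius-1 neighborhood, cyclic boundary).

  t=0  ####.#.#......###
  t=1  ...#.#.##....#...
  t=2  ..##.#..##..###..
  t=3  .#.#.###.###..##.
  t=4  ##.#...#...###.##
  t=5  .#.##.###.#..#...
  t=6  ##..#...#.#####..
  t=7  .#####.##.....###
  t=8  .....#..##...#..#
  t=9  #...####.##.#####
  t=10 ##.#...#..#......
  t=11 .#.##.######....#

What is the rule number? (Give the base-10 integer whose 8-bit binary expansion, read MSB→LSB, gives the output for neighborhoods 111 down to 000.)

  [7] ### => .  t=0,i=0
  [6] ##. => #  t=0,i=3
  [5] #.# => .  t=0,i=4
  [4] #.. => #  t=0,i=8
  [3] .## => .  t=0,i=14
  [2] .#. => #  t=0,i=5
  [1] ..# => #  t=0,i=13
  [0] ... => .  t=0,i=9
  bits 01010110 = 86

86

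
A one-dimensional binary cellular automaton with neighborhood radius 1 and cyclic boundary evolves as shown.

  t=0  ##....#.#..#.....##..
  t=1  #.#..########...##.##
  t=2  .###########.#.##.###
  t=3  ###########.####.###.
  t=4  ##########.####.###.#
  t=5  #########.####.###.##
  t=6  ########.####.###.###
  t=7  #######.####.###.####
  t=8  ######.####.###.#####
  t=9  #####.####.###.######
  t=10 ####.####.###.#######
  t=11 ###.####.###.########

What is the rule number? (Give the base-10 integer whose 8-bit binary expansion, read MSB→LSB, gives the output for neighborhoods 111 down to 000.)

190

  nb ###: next=#  (t=1,i=6, bit7=1)
  nb ##.: next=.  (t=0,i=1, bit6=0)
  nb #.#: next=#  (t=0,i=7, bit5=1)
  nb #..: next=#  (t=0,i=2, bit4=1)
  nb .##: next=#  (t=0,i=0, bit3=1)
  nb .#.: next=#  (t=0,i=6, bit2=1)
  nb ..#: next=#  (t=0,i=5, bit1=1)
  nb ...: next=.  (t=0,i=3, bit0=0)
  bits 10111110 = 190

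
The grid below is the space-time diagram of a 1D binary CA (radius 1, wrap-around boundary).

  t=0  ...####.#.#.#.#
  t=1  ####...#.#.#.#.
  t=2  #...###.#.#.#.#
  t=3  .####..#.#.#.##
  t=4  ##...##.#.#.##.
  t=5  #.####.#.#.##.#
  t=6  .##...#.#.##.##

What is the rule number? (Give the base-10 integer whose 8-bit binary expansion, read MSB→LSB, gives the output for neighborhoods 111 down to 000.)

59

  nb ###: next=.  (t=0,i=4, bit7=0)
  nb ##.: next=.  (t=0,i=6, bit6=0)
  nb #.#: next=#  (t=0,i=7, bit5=1)
  nb #..: next=#  (t=0,i=0, bit4=1)
  nb .##: next=#  (t=0,i=3, bit3=1)
  nb .#.: next=.  (t=0,i=8, bit2=0)
  nb ..#: next=#  (t=0,i=2, bit1=1)
  nb ...: next=#  (t=0,i=1, bit0=1)
  bits 00111011 = 59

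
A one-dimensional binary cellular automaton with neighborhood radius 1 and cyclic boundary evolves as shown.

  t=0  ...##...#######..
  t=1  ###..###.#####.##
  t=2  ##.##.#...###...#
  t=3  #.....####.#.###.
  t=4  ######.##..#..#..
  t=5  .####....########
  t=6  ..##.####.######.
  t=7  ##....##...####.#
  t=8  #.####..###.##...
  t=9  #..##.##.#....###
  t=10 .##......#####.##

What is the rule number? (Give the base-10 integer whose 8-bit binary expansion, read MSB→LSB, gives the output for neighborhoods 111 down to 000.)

  ###|#  b7=1 t=0,i=9
  ##.|.  b6=0 t=0,i=4
  #.#|.  b5=0 t=1,i=8
  #..|#  b4=1 t=0,i=5
  .##|.  b3=0 t=0,i=3
  .#.|#  b2=1 t=2,i=6
  ..#|#  b1=1 t=0,i=2
  ...|#  b0=1 t=0,i=0
  bits 10010111 = 151

151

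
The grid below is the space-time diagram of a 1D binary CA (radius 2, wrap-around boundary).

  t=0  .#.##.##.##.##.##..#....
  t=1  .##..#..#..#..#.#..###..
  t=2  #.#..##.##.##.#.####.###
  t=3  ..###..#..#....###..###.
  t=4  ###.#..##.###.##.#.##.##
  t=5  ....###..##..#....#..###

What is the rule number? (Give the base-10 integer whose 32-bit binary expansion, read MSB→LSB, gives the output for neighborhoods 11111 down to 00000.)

  ##### -> .   bit 31 = 0  t=4,i=0
  ####. -> .   bit 30 = 0  t=2,i=18
  ###.# -> .   bit 29 = 0  t=2,i=0
  ###.. -> #   bit 28 = 1  t=1,i=21
  ##.## -> #   bit 27 = 1  t=0,i=5
  ##.#. -> .   bit 26 = 0  t=2,i=1
  ##..# -> .   bit 25 = 0  t=0,i=17
  ##... -> #   bit 24 = 1  t=1,i=22
  #.### -> #   bit 23 = 1  t=2,i=16
  #.##. -> .   bit 22 = 0  t=0,i=3
  #.#.# -> .   bit 21 = 0  t=2,i=14
  #.#.. -> #   bit 20 = 1  t=1,i=16
  #..## -> #   bit 19 = 1  t=1,i=18
  #..#. -> .   bit 18 = 0  t=0,i=18
  #...# -> #   bit 17 = 1  t=1,i=23
  #.... -> #   bit 16 = 1  t=0,i=21
  .#### -> #   bit 15 = 1  t=2,i=17
  .###. -> .   bit 14 = 0  t=1,i=20
  .##.# -> .   bit 13 = 0  t=0,i=4
  .##.. -> #   bit 12 = 1  t=0,i=16
  .#.## -> #   bit 11 = 1  t=0,i=2
  .#.#. -> .   bit 10 = 0  t=1,i=15
  .#..# -> #   bit 9 = 1  t=1,i=6
  .#... -> #   bit 8 = 1  t=0,i=20
  ..### -> #   bit 7 = 1  t=1,i=19
  ..##. -> .   bit 6 = 0  t=1,i=1
  ..#.# -> #   bit 5 = 1  t=0,i=1
  ..#.. -> #   bit 4 = 1  t=0,i=19
  ...## -> #   bit 3 = 1  t=1,i=0
  ...#. -> .   bit 2 = 0  t=0,i=0
  ....# -> .   bit 1 = 0  t=0,i=23
  ..... -> .   bit 0 = 0  t=0,i=22
  bits 00011001100110111001101110111000 = 429628344

429628344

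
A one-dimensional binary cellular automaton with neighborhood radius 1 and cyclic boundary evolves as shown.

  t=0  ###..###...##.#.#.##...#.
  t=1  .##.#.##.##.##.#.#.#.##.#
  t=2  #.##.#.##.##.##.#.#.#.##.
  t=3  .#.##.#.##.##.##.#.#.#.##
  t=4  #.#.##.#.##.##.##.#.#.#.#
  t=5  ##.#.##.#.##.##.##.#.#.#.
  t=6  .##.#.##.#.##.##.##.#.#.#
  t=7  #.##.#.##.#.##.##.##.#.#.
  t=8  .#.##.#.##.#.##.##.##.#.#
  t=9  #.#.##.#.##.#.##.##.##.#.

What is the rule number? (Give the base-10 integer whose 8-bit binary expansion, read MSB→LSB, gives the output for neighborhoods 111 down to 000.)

227

  ### -> #   bit 7 = 1  t=0,i=1
  ##. -> #   bit 6 = 1  t=0,i=2
  #.# -> #   bit 5 = 1  t=0,i=13
  #.. -> .   bit 4 = 0  t=0,i=3
  .## -> .   bit 3 = 0  t=0,i=0
  .#. -> .   bit 2 = 0  t=0,i=14
  ..# -> #   bit 1 = 1  t=0,i=4
  ... -> #   bit 0 = 1  t=0,i=9
  bits 11100011 = 227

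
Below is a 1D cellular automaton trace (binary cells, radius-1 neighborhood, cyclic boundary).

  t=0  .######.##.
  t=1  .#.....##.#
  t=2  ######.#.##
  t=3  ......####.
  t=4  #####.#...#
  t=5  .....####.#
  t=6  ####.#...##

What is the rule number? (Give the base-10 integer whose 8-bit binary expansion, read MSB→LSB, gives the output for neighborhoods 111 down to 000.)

61

  nb ###: next=.  (t=0,i=2, bit7=0)
  nb ##.: next=.  (t=0,i=6, bit6=0)
  nb #.#: next=#  (t=0,i=7, bit5=1)
  nb #..: next=#  (t=0,i=10, bit4=1)
  nb .##: next=#  (t=0,i=1, bit3=1)
  nb .#.: next=#  (t=1,i=1, bit2=1)
  nb ..#: next=.  (t=0,i=0, bit1=0)
  nb ...: next=#  (t=1,i=3, bit0=1)
  bits 00111101 = 61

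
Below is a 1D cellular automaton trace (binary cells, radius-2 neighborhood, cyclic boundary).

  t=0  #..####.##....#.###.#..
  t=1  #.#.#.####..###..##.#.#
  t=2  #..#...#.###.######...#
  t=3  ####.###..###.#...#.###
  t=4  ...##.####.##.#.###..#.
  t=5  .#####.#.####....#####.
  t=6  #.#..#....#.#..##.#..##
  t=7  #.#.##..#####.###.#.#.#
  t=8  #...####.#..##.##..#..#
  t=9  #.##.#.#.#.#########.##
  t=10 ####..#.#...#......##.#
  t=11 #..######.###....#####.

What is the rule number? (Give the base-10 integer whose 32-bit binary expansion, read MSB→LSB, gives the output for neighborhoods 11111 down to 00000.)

979301502

  #####|.  b31=0 t=2,i=15
  ####.|.  b30=0 t=0,i=5
  ###.#|#  b29=1 t=0,i=6
  ###..|#  b28=1 t=1,i=9
  ##.##|#  b27=1 t=0,i=7
  ##.#.|.  b26=0 t=0,i=19
  ##..#|#  b25=1 t=1,i=10
  ##...|.  b24=0 t=0,i=10
  #.###|.  b23=0 t=0,i=16
  #.##.|#  b22=1 t=0,i=8
  #.#.#|.  b21=0 t=1,i=2
  #.#..|#  b20=1 t=0,i=20
  #..##|#  b19=1 t=0,i=2
  #..#.|#  b18=1 t=0,i=22
  #...#|#  b17=1 t=2,i=5
  #....|.  b16=0 t=0,i=11
  .####|#  b15=1 t=0,i=4
  .###.|#  b14=1 t=0,i=17
  .##.#|#  b13=1 t=1,i=0
  .##..|#  b12=1 t=0,i=9
  .#.##|.  b11=0 t=0,i=15
  .#.#.|#  b10=1 t=1,i=3
  .#..#|.  b9=0 t=0,i=1
  .#...|.  b8=0 t=2,i=4
  ..###|.  b7=0 t=0,i=3
  ..##.|#  b6=1 t=1,i=17
  ..#.#|#  b5=1 t=0,i=14
  ..#..|#  b4=1 t=0,i=0
  ...##|#  b3=1 t=2,i=21
  ...#.|#  b2=1 t=0,i=13
  ....#|#  b1=1 t=0,i=12
  .....|.  b0=0 t=10,i=15
  bits 00111010010111101111010001111110 = 979301502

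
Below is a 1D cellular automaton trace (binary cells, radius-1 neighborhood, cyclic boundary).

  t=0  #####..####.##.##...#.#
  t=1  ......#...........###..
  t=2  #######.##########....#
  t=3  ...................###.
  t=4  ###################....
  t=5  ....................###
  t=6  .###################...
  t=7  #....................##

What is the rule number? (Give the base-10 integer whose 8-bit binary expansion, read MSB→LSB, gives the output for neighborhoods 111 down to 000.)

7

  ###|.  b7=0 t=0,i=0
  ##.|.  b6=0 t=0,i=4
  #.#|.  b5=0 t=0,i=11
  #..|.  b4=0 t=0,i=5
  .##|.  b3=0 t=0,i=7
  .#.|#  b2=1 t=0,i=20
  ..#|#  b1=1 t=0,i=6
  ...|#  b0=1 t=0,i=18
  bits 00000111 = 7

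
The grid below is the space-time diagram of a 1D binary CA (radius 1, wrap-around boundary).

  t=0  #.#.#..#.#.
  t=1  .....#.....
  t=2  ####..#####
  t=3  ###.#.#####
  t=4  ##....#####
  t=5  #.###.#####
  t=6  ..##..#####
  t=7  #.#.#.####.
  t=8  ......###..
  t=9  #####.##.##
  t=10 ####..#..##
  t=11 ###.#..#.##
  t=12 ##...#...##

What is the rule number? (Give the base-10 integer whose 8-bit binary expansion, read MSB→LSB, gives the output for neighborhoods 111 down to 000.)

  nb ###: next=#  (t=2,i=0, bit7=1)
  nb ##.: next=.  (t=2,i=3, bit6=0)
  nb #.#: next=.  (t=0,i=1, bit5=0)
  nb #..: next=#  (t=0,i=5, bit4=1)
  nb .##: next=#  (t=2,i=6, bit3=1)
  nb .#.: next=.  (t=0,i=0, bit2=0)
  nb ..#: next=.  (t=0,i=6, bit1=0)
  nb ...: next=#  (t=1,i=0, bit0=1)
  bits 10011001 = 153

153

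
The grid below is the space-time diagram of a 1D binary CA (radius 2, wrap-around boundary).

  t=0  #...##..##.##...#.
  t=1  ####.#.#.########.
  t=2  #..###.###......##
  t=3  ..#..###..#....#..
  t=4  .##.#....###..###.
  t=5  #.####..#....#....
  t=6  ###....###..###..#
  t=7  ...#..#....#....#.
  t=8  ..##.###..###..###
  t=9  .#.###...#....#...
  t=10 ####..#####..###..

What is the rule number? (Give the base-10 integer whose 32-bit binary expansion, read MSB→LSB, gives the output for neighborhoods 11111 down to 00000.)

771635516

  nb #####: next=.  (t=1,i=11, bit31=0)
  nb ####.: next=.  (t=1,i=2, bit30=0)
  nb ###.#: next=#  (t=1,i=3, bit29=1)
  nb ###..: next=.  (t=2,i=0, bit28=0)
  nb ##.##: next=#  (t=0,i=10, bit27=1)
  nb ##.#.: next=#  (t=1,i=4, bit26=1)
  nb ##..#: next=.  (t=0,i=6, bit25=0)
  nb ##...: next=#  (t=0,i=13, bit24=1)
  nb #.###: next=#  (t=1,i=0, bit23=1)
  nb #.##.: next=#  (t=0,i=11, bit22=1)
  nb #.#.#: next=#  (t=1,i=5, bit21=1)
  nb #.#..: next=#  (t=0,i=0, bit20=1)
  nb #..##: next=#  (t=0,i=7, bit19=1)
  nb #..#.: next=#  (t=3,i=9, bit18=1)
  nb #...#: next=#  (t=0,i=2, bit17=1)
  nb #....: next=.  (t=2,i=11, bit16=0)
  nb .####: next=.  (t=1,i=1, bit15=0)
  nb .###.: next=.  (t=2,i=4, bit14=0)
  nb .##.#: next=#  (t=0,i=9, bit13=1)
  nb .##..: next=#  (t=0,i=5, bit12=1)
  nb .#.##: next=#  (t=1,i=8, bit11=1)
  nb .#.#.: next=.  (t=0,i=17, bit10=0)
  nb .#..#: next=.  (t=3,i=3, bit9=0)
  nb .#...: next=#  (t=0,i=1, bit8=1)
  nb ..###: next=.  (t=2,i=3, bit7=0)
  nb ..##.: next=.  (t=0,i=4, bit6=0)
  nb ..#.#: next=#  (t=0,i=16, bit5=1)
  nb ..#..: next=#  (t=3,i=2, bit4=1)
  nb ...##: next=#  (t=0,i=3, bit3=1)
  nb ...#.: next=#  (t=0,i=15, bit2=1)
  nb ....#: next=.  (t=2,i=14, bit1=0)
  nb .....: next=.  (t=2,i=12, bit0=0)
  bits 00101101111111100011100100111100 = 771635516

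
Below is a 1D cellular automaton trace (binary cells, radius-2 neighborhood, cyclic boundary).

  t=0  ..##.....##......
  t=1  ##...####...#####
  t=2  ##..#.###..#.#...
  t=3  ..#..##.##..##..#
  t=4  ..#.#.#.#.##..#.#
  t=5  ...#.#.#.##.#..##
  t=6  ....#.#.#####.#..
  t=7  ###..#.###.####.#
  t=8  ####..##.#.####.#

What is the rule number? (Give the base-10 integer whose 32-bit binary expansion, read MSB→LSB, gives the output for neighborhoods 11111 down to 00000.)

  #####|.  b31=0 t=1,i=14
  ####.|#  b30=1 t=1,i=0
  ###.#|#  b29=1 t=6,i=12
  ###..|#  b28=1 t=1,i=1
  ##.##|.  b27=0 t=3,i=7
  ##.#.|#  b26=1 t=5,i=11
  ##..#|#  b25=1 t=2,i=2
  ##...|.  b24=0 t=0,i=4
  #.###|#  b23=1 t=2,i=6
  #.##.|#  b22=1 t=3,i=8
  #.#.#|.  b21=0 t=4,i=4
  #.#..|#  b20=1 t=2,i=13
  #..##|#  b19=1 t=3,i=4
  #..#.|.  b18=0 t=2,i=3
  #...#|.  b17=0 t=1,i=3
  #....|#  b16=1 t=0,i=5
  .####|#  b15=1 t=1,i=6
  .###.|.  b14=0 t=2,i=7
  .##.#|#  b13=1 t=3,i=6
  .##..|.  b12=0 t=0,i=3
  .#.##|#  b11=1 t=2,i=5
  .#.#.|#  b10=1 t=2,i=12
  .#..#|.  b9=0 t=3,i=0
  .#...|.  b8=0 t=2,i=14
  ..###|.  b7=0 t=1,i=5
  ..##.|.  b6=0 t=0,i=2
  ..#.#|.  b5=0 t=2,i=4
  ..#..|#  b4=1 t=3,i=2
  ...##|#  b3=1 t=0,i=1
  ...#.|.  b2=0 t=5,i=2
  ....#|#  b1=1 t=0,i=0
  .....|#  b0=1 t=0,i=6
  bits 01110110110110011010110000011011 = 1993976859

1993976859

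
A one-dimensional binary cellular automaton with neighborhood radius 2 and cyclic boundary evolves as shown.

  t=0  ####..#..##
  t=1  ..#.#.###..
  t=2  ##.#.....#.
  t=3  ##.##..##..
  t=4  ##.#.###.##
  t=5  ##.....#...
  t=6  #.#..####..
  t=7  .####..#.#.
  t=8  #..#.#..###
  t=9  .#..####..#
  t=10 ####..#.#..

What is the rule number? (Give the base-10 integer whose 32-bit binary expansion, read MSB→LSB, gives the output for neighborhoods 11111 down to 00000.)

1666721622

  ##### -> .   bit 31 = 0  t=0,i=0
  ####. -> #   bit 30 = 1  t=0,i=2
  ###.# -> #   bit 29 = 1  t=4,i=1
  ###.. -> .   bit 28 = 0  t=0,i=3
  ##.## -> .   bit 27 = 0  t=3,i=2
  ##.#. -> .   bit 26 = 0  t=2,i=2
  ##..# -> #   bit 25 = 1  t=0,i=4
  ##... -> #   bit 24 = 1  t=1,i=9
  #.### -> .   bit 23 = 0  t=1,i=6
  #.##. -> #   bit 22 = 1  t=2,i=0
  #.#.# -> .   bit 21 = 0  t=1,i=4
  #.#.. -> #   bit 20 = 1  t=2,i=3
  #..## -> #   bit 19 = 1  t=0,i=8
  #..#. -> .   bit 18 = 0  t=0,i=5
  #...# -> .   bit 17 = 0  t=5,i=9
  #.... -> .   bit 16 = 0  t=1,i=10
  .#### -> .   bit 15 = 0  t=0,i=10
  .###. -> .   bit 14 = 0  t=1,i=7
  .##.# -> #   bit 13 = 1  t=2,i=1
  .##.. -> .   bit 12 = 0  t=3,i=4
  .#.## -> .   bit 11 = 0  t=1,i=5
  .#.#. -> #   bit 10 = 1  t=1,i=3
  .#..# -> #   bit 9 = 1  t=0,i=7
  .#... -> #   bit 8 = 1  t=2,i=4
  ..### -> .   bit 7 = 0  t=0,i=9
  ..##. -> #   bit 6 = 1  t=3,i=0
  ..#.# -> .   bit 5 = 0  t=1,i=2
  ..#.. -> #   bit 4 = 1  t=0,i=6
  ...## -> .   bit 3 = 0  t=5,i=10
  ...#. -> #   bit 2 = 1  t=1,i=1
  ....# -> #   bit 1 = 1  t=1,i=0
  ..... -> .   bit 0 = 0  t=2,i=6
  bits 01100011010110000010011101010110 = 1666721622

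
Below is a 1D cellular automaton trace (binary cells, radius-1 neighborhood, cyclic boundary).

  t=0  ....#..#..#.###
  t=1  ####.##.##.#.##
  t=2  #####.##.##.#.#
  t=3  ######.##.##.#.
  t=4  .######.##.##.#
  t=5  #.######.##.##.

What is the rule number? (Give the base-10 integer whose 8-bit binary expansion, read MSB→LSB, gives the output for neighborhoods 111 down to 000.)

243

  ###|#  b7=1 t=0,i=13
  ##.|#  b6=1 t=0,i=14
  #.#|#  b5=1 t=0,i=11
  #..|#  b4=1 t=0,i=0
  .##|.  b3=0 t=0,i=12
  .#.|.  b2=0 t=0,i=4
  ..#|#  b1=1 t=0,i=3
  ...|#  b0=1 t=0,i=1
  bits 11110011 = 243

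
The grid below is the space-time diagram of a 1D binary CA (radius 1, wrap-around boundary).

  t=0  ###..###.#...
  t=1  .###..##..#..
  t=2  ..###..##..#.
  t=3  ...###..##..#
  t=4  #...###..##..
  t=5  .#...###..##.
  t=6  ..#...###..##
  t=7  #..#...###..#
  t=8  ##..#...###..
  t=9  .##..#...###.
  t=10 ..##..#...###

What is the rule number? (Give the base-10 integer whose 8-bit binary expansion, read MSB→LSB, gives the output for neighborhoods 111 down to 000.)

  ### -> #   bit 7 = 1  t=0,i=1
  ##. -> #   bit 6 = 1  t=0,i=2
  #.# -> .   bit 5 = 0  t=0,i=8
  #.. -> #   bit 4 = 1  t=0,i=3
  .## -> .   bit 3 = 0  t=0,i=0
  .#. -> .   bit 2 = 0  t=0,i=9
  ..# -> .   bit 1 = 0  t=0,i=4
  ... -> .   bit 0 = 0  t=0,i=11
  bits 11010000 = 208

208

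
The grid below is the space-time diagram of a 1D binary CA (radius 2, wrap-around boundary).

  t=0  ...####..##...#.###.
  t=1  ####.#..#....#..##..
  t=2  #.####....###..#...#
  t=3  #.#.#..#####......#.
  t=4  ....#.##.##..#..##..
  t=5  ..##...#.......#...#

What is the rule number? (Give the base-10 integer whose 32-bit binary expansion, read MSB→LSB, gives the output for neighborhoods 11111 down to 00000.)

3835256974

  ##### -> #   bit 31 = 1  t=3,i=9
  ####. -> #   bit 30 = 1  t=0,i=5
  ###.# -> #   bit 29 = 1  t=1,i=3
  ###.. -> .   bit 28 = 0  t=0,i=6
  ##.## -> .   bit 27 = 0  t=2,i=1
  ##.#. -> #   bit 26 = 1  t=1,i=4
  ##..# -> .   bit 25 = 0  t=0,i=7
  ##... -> .   bit 24 = 0  t=0,i=11
  #.### -> #   bit 23 = 1  t=0,i=16
  #.##. -> .   bit 22 = 0  t=4,i=6
  #.#.# -> .   bit 21 = 0  t=3,i=0
  #.#.. -> #   bit 20 = 1  t=1,i=5
  #..## -> #   bit 19 = 1  t=0,i=8
  #..#. -> .   bit 18 = 0  t=1,i=7
  #...# -> .   bit 17 = 0  t=0,i=12
  #.... -> #   bit 16 = 1  t=0,i=0
  .#### -> .   bit 15 = 0  t=0,i=4
  .###. -> #   bit 14 = 1  t=0,i=17
  .##.# -> #   bit 13 = 1  t=2,i=0
  .##.. -> .   bit 12 = 0  t=0,i=10
  .#.## -> .   bit 11 = 0  t=0,i=15
  .#.#. -> .   bit 10 = 0  t=3,i=1
  .#..# -> .   bit 9 = 0  t=1,i=6
  .#... -> .   bit 8 = 0  t=1,i=9
  ..### -> #   bit 7 = 1  t=0,i=3
  ..##. -> .   bit 6 = 0  t=0,i=9
  ..#.# -> .   bit 5 = 0  t=0,i=14
  ..#.. -> .   bit 4 = 0  t=1,i=8
  ...## -> #   bit 3 = 1  t=0,i=2
  ...#. -> #   bit 2 = 1  t=0,i=13
  ....# -> #   bit 1 = 1  t=0,i=1
  ..... -> .   bit 0 = 0  t=3,i=14
  bits 11100100100110010110000010001110 = 3835256974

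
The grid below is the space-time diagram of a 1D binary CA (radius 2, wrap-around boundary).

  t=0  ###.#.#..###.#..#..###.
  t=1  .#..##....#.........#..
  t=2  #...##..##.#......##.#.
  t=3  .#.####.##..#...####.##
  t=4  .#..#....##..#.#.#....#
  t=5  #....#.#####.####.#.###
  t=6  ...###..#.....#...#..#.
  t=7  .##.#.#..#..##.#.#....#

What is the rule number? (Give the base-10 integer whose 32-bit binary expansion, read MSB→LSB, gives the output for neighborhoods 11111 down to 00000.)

35714414

  #####|.  b31=0 t=5,i=9
  ####.|.  b30=0 t=3,i=5
  ###.#|.  b29=0 t=0,i=2
  ###..|.  b28=0 t=5,i=0
  ##.##|.  b27=0 t=0,i=22
  ##.#.|.  b26=0 t=0,i=3
  ##..#|#  b25=1 t=2,i=6
  ##...|.  b24=0 t=1,i=6
  #.###|.  b23=0 t=0,i=0
  #.##.|.  b22=0 t=3,i=8
  #.#.#|#  b21=1 t=0,i=4
  #.#..|.  b20=0 t=0,i=6
  #..##|.  b19=0 t=0,i=8
  #..#.|.  b18=0 t=0,i=15
  #...#|.  b17=0 t=1,i=22
  #....|.  b16=0 t=1,i=7
  .####|#  b15=1 t=3,i=4
  .###.|#  b14=1 t=0,i=1
  .##.#|#  b13=1 t=2,i=9
  .##..|#  b12=1 t=1,i=5
  .#.##|.  b11=0 t=3,i=2
  .#.#.|#  b10=1 t=0,i=5
  .#..#|.  b9=0 t=0,i=7
  .#...|#  b8=1 t=1,i=11
  ..###|.  b7=0 t=0,i=9
  ..##.|#  b6=1 t=1,i=4
  ..#.#|#  b5=1 t=4,i=13
  ..#..|.  b4=0 t=0,i=16
  ...##|#  b3=1 t=2,i=3
  ...#.|#  b2=1 t=1,i=0
  ....#|#  b1=1 t=1,i=8
  .....|.  b0=0 t=1,i=13
  bits 00000010001000001111010101101110 = 35714414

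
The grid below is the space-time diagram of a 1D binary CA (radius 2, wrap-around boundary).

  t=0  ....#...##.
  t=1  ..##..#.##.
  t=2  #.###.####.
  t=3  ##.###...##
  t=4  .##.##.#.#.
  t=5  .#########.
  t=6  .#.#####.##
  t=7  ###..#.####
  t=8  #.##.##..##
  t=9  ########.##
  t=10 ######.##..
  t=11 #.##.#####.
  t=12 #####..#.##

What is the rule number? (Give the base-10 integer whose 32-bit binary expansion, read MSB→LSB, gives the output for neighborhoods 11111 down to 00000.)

3195174118

  #####|#  b31=1 t=5,i=3
  ####.|.  b30=0 t=2,i=8
  ###.#|#  b29=1 t=2,i=4
  ###..|#  b28=1 t=3,i=5
  ##.##|#  b27=1 t=2,i=5
  ##.#.|#  b26=1 t=2,i=10
  ##..#|#  b25=1 t=1,i=4
  ##...|.  b24=0 t=0,i=10
  #.###|.  b23=0 t=2,i=2
  #.##.|#  b22=1 t=1,i=8
  #.#.#|#  b21=1 t=2,i=0
  #.#..|#  b20=1 t=4,i=9
  #..##|.  b19=0 t=4,i=0
  #..#.|.  b18=0 t=1,i=5
  #...#|#  b17=1 t=0,i=6
  #....|.  b16=0 t=0,i=0
  .####|.  b15=0 t=2,i=7
  .###.|#  b14=1 t=2,i=3
  .##.#|#  b13=1 t=4,i=2
  .##..|#  b12=1 t=0,i=9
  .#.##|#  b11=1 t=1,i=7
  .#.#.|#  b10=1 t=4,i=8
  .#..#|.  b9=0 t=4,i=10
  .#...|.  b8=0 t=0,i=5
  ..###|#  b7=1 t=3,i=9
  ..##.|#  b6=1 t=0,i=8
  ..#.#|#  b5=1 t=1,i=6
  ..#..|.  b4=0 t=0,i=4
  ...##|.  b3=0 t=0,i=7
  ...#.|#  b2=1 t=0,i=3
  ....#|#  b1=1 t=0,i=2
  .....|.  b0=0 t=0,i=1
  bits 10111110011100100111110011100110 = 3195174118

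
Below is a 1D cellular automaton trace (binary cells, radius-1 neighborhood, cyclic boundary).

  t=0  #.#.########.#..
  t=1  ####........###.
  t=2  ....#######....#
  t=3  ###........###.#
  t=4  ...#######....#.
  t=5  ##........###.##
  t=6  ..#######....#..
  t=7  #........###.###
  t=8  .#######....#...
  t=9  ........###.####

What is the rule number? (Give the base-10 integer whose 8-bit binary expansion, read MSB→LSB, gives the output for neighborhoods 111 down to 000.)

  ###|.  b7=0 t=0,i=5
  ##.|.  b6=0 t=0,i=11
  #.#|#  b5=1 t=0,i=1
  #..|#  b4=1 t=0,i=14
  .##|.  b3=0 t=0,i=4
  .#.|#  b2=1 t=0,i=0
  ..#|.  b1=0 t=0,i=15
  ...|#  b0=1 t=1,i=5
  bits 00110101 = 53

53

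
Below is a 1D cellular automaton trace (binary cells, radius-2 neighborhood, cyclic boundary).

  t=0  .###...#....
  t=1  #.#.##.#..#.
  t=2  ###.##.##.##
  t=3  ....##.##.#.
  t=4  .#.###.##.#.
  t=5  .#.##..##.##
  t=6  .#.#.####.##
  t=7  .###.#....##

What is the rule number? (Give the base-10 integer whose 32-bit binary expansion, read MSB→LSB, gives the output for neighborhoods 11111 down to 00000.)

66741881

  ##### -> .   bit 31 = 0  t=2,i=0
  ####. -> .   bit 30 = 0  t=2,i=1
  ###.# -> .   bit 29 = 0  t=2,i=2
  ###.. -> .   bit 28 = 0  t=0,i=3
  ##.## -> .   bit 27 = 0  t=2,i=3
  ##.#. -> .   bit 26 = 0  t=1,i=6
  ##..# -> #   bit 25 = 1  t=5,i=5
  ##... -> #   bit 24 = 1  t=0,i=4
  #.### -> #   bit 23 = 1  t=2,i=10
  #.##. -> #   bit 22 = 1  t=1,i=4
  #.#.# -> #   bit 21 = 1  t=1,i=0
  #.#.. -> #   bit 20 = 1  t=1,i=7
  #..## -> #   bit 19 = 1  t=5,i=6
  #..#. -> .   bit 18 = 0  t=1,i=9
  #...# -> #   bit 17 = 1  t=0,i=5
  #.... -> .   bit 16 = 0  t=0,i=9
  .#### -> .   bit 15 = 0  t=2,i=11
  .###. -> #   bit 14 = 1  t=0,i=2
  .##.# -> #   bit 13 = 1  t=1,i=5
  .##.. -> .   bit 12 = 0  t=5,i=4
  .#.## -> .   bit 11 = 0  t=1,i=3
  .#.#. -> #   bit 10 = 1  t=1,i=1
  .#..# -> #   bit 9 = 1  t=1,i=8
  .#... -> .   bit 8 = 0  t=0,i=8
  ..### -> .   bit 7 = 0  t=0,i=1
  ..##. -> #   bit 6 = 1  t=3,i=4
  ..#.# -> #   bit 5 = 1  t=1,i=10
  ..#.. -> #   bit 4 = 1  t=0,i=7
  ...## -> #   bit 3 = 1  t=0,i=0
  ...#. -> .   bit 2 = 0  t=0,i=6
  ....# -> .   bit 1 = 0  t=0,i=11
  ..... -> #   bit 0 = 1  t=0,i=10
  bits 00000011111110100110011001111001 = 66741881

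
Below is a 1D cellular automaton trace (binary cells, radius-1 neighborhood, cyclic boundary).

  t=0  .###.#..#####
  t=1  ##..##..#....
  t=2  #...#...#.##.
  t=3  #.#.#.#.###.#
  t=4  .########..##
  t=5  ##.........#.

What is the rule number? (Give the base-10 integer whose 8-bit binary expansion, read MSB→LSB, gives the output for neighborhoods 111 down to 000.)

45

  ###|.  b7=0 t=0,i=2
  ##.|.  b6=0 t=0,i=3
  #.#|#  b5=1 t=0,i=0
  #..|.  b4=0 t=0,i=6
  .##|#  b3=1 t=0,i=1
  .#.|#  b2=1 t=0,i=5
  ..#|.  b1=0 t=0,i=7
  ...|#  b0=1 t=1,i=10
  bits 00101101 = 45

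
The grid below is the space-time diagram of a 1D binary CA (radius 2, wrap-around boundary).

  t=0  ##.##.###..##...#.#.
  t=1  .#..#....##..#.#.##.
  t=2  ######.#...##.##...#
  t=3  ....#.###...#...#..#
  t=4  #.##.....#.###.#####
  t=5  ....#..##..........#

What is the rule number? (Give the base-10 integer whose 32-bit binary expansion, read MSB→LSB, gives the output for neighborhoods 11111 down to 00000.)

1195124630

  ##### -> .   bit 31 = 0  t=2,i=1
  ####. -> #   bit 30 = 1  t=2,i=4
  ###.# -> .   bit 29 = 0  t=2,i=5
  ###.. -> .   bit 28 = 0  t=0,i=8
  ##.## -> .   bit 27 = 0  t=0,i=2
  ##.#. -> #   bit 26 = 1  t=2,i=6
  ##..# -> #   bit 25 = 1  t=0,i=9
  ##... -> #   bit 24 = 1  t=0,i=13
  #.### -> .   bit 23 = 0  t=0,i=6
  #.##. -> .   bit 22 = 0  t=0,i=0
  #.#.# -> #   bit 21 = 1  t=0,i=18
  #.#.. -> #   bit 20 = 1  t=2,i=7
  #..## -> #   bit 19 = 1  t=0,i=10
  #..#. -> #   bit 18 = 1  t=1,i=0
  #...# -> .   bit 17 = 0  t=0,i=14
  #.... -> .   bit 16 = 0  t=1,i=6
  .#### -> .   bit 15 = 0  t=2,i=0
  .###. -> .   bit 14 = 0  t=0,i=7
  .##.# -> #   bit 13 = 1  t=0,i=1
  .##.. -> .   bit 12 = 0  t=0,i=12
  .#.## -> .   bit 11 = 0  t=0,i=19
  .#.#. -> #   bit 10 = 1  t=0,i=17
  .#..# -> #   bit 9 = 1  t=1,i=2
  .#... -> #   bit 8 = 1  t=1,i=5
  ..### -> #   bit 7 = 1  t=2,i=19
  ..##. -> .   bit 6 = 0  t=0,i=11
  ..#.# -> .   bit 5 = 0  t=0,i=16
  ..#.. -> #   bit 4 = 1  t=1,i=1
  ...## -> .   bit 3 = 0  t=1,i=8
  ...#. -> #   bit 2 = 1  t=0,i=15
  ....# -> #   bit 1 = 1  t=1,i=7
  ..... -> .   bit 0 = 0  t=4,i=6
  bits 01000111001111000010011110010110 = 1195124630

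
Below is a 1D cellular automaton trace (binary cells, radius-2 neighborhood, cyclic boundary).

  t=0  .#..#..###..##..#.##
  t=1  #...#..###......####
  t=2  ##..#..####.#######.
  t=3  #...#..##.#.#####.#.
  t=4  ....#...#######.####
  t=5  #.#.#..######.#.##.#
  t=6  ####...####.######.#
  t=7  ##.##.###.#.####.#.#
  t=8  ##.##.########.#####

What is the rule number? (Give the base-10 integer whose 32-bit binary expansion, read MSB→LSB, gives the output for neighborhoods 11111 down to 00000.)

  ##### -> #   bit 31 = 1  t=1,i=18
  ####. -> .   bit 30 = 0  t=1,i=19
  ###.# -> #   bit 29 = 1  t=2,i=10
  ###.. -> #   bit 28 = 1  t=0,i=9
  ##.## -> .   bit 27 = 0  t=2,i=11
  ##.#. -> #   bit 26 = 1  t=0,i=0
  ##..# -> .   bit 25 = 0  t=0,i=10
  ##... -> #   bit 24 = 1  t=1,i=1
  #.### -> #   bit 23 = 1  t=2,i=12
  #.##. -> #   bit 22 = 1  t=0,i=18
  #.#.# -> #   bit 21 = 1  t=3,i=10
  #.#.. -> .   bit 20 = 0  t=0,i=1
  #..## -> .   bit 19 = 0  t=0,i=6
  #..#. -> .   bit 18 = 0  t=0,i=3
  #...# -> .   bit 17 = 0  t=1,i=2
  #.... -> .   bit 16 = 0  t=1,i=11
  .#### -> #   bit 15 = 1  t=1,i=17
  .###. -> #   bit 14 = 1  t=0,i=8
  .##.# -> #   bit 13 = 1  t=0,i=19
  .##.. -> .   bit 12 = 0  t=0,i=13
  .#.## -> #   bit 11 = 1  t=0,i=17
  .#.#. -> #   bit 10 = 1  t=3,i=19
  .#..# -> .   bit 9 = 0  t=0,i=2
  .#... -> .   bit 8 = 0  t=3,i=1
  ..### -> #   bit 7 = 1  t=0,i=7
  ..##. -> .   bit 6 = 0  t=0,i=12
  ..#.# -> #   bit 5 = 1  t=0,i=16
  ..#.. -> #   bit 4 = 1  t=0,i=4
  ...## -> #   bit 3 = 1  t=1,i=15
  ...#. -> .   bit 2 = 0  t=1,i=3
  ....# -> #   bit 1 = 1  t=1,i=14
  ..... -> #   bit 0 = 1  t=1,i=12
  bits 10110101111000001110110010111011 = 3051416763

3051416763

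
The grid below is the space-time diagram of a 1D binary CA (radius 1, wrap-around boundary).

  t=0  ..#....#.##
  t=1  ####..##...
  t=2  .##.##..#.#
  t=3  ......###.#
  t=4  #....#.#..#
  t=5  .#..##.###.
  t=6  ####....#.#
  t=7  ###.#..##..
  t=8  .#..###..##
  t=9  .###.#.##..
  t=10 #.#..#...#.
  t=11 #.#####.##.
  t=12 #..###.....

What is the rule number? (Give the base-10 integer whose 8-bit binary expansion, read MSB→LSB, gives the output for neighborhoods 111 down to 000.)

150

  nb ###: next=#  (t=1,i=1, bit7=1)
  nb ##.: next=.  (t=0,i=10, bit6=0)
  nb #.#: next=.  (t=0,i=8, bit5=0)
  nb #..: next=#  (t=0,i=0, bit4=1)
  nb .##: next=.  (t=0,i=9, bit3=0)
  nb .#.: next=#  (t=0,i=2, bit2=1)
  nb ..#: next=#  (t=0,i=1, bit1=1)
  nb ...: next=.  (t=0,i=4, bit0=0)
  bits 10010110 = 150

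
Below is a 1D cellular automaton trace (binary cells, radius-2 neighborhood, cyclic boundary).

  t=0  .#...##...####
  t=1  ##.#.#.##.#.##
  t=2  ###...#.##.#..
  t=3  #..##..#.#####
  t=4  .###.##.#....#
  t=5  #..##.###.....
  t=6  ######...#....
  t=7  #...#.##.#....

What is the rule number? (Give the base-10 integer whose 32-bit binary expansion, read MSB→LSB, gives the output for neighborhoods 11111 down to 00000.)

  #####|.  b31=0 t=3,i=11
  ####.|#  b30=1 t=0,i=12
  ###.#|#  b29=1 t=0,i=13
  ###..|.  b28=0 t=2,i=2
  ##.##|#  b27=1 t=4,i=4
  ##.#.|#  b26=1 t=0,i=0
  ##..#|#  b25=1 t=3,i=1
  ##...|#  b24=1 t=0,i=7
  #.###|.  b23=0 t=1,i=12
  #.##.|.  b22=0 t=1,i=7
  #.#.#|.  b21=0 t=1,i=3
  #.#..|#  b20=1 t=0,i=1
  #..##|#  b19=1 t=2,i=13
  #..#.|#  b18=1 t=3,i=6
  #...#|#  b17=1 t=0,i=3
  #....|.  b16=0 t=4,i=10
  .####|.  b15=0 t=0,i=11
  .###.|.  b14=0 t=2,i=1
  .##.#|#  b13=1 t=1,i=8
  .##..|.  b12=0 t=0,i=6
  .#.##|#  b11=1 t=1,i=6
  .#.#.|.  b10=0 t=1,i=4
  .#..#|#  b9=1 t=2,i=12
  .#...|.  b8=0 t=0,i=2
  ..###|#  b7=1 t=0,i=10
  ..##.|#  b6=1 t=0,i=5
  ..#.#|.  b5=0 t=2,i=6
  ..#..|#  b4=1 t=5,i=0
  ...##|.  b3=0 t=0,i=4
  ...#.|.  b2=0 t=2,i=5
  ....#|.  b1=0 t=4,i=11
  .....|.  b0=0 t=5,i=11
  bits 01101111000111100010101011010000 = 1864248016

1864248016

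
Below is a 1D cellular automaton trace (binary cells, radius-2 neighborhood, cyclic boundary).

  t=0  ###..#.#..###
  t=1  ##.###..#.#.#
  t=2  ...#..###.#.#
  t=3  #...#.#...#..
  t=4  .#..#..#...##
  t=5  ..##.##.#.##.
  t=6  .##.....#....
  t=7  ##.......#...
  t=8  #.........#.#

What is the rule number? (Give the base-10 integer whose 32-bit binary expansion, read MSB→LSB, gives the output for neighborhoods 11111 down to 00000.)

3265528808

  nb #####: next=#  (t=0,i=0, bit31=1)
  nb ####.: next=#  (t=0,i=1, bit30=1)
  nb ###.#: next=.  (t=1,i=1, bit29=0)
  nb ###..: next=.  (t=0,i=2, bit28=0)
  nb ##.##: next=.  (t=1,i=2, bit27=0)
  nb ##.#.: next=.  (t=2,i=9, bit26=0)
  nb ##..#: next=#  (t=0,i=3, bit25=1)
  nb ##...: next=.  (t=5,i=12, bit24=0)
  nb #.###: next=#  (t=1,i=3, bit23=1)
  nb #.##.: next=.  (t=5,i=5, bit22=0)
  nb #.#.#: next=#  (t=1,i=10, bit21=1)
  nb #.#..: next=.  (t=0,i=7, bit20=0)
  nb #..##: next=.  (t=0,i=9, bit19=0)
  nb #..#.: next=#  (t=0,i=4, bit18=1)
  nb #...#: next=.  (t=2,i=1, bit17=0)
  nb #....: next=.  (t=6,i=4, bit16=0)
  nb .####: next=.  (t=0,i=11, bit15=0)
  nb .###.: next=.  (t=1,i=0, bit14=0)
  nb .##.#: next=.  (t=4,i=12, bit13=0)
  nb .##..: next=.  (t=5,i=11, bit12=0)
  nb .#.##: next=.  (t=1,i=11, bit11=0)
  nb .#.#.: next=.  (t=0,i=6, bit10=0)
  nb .#..#: next=#  (t=0,i=8, bit9=1)
  nb .#...: next=#  (t=2,i=0, bit8=1)
  nb ..###: next=#  (t=0,i=10, bit7=1)
  nb ..##.: next=#  (t=4,i=11, bit6=1)
  nb ..#.#: next=#  (t=0,i=5, bit5=1)
  nb ..#..: next=.  (t=2,i=3, bit4=0)
  nb ...##: next=#  (t=4,i=10, bit3=1)
  nb ...#.: next=.  (t=2,i=2, bit2=0)
  nb ....#: next=.  (t=6,i=6, bit1=0)
  nb .....: next=.  (t=6,i=5, bit0=0)
  bits 11000010101001000000001111101000 = 3265528808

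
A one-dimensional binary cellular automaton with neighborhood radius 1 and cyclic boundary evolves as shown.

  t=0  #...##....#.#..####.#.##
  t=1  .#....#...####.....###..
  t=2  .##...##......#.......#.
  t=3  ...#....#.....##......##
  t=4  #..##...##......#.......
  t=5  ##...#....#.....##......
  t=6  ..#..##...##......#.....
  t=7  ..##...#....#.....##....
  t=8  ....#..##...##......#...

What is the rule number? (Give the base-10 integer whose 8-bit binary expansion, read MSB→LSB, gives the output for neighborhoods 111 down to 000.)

  ###|.  b7=0 t=0,i=16
  ##.|.  b6=0 t=0,i=0
  #.#|#  b5=1 t=0,i=11
  #..|#  b4=1 t=0,i=1
  .##|.  b3=0 t=0,i=4
  .#.|#  b2=1 t=0,i=10
  ..#|.  b1=0 t=0,i=3
  ...|.  b0=0 t=0,i=2
  bits 00110100 = 52

52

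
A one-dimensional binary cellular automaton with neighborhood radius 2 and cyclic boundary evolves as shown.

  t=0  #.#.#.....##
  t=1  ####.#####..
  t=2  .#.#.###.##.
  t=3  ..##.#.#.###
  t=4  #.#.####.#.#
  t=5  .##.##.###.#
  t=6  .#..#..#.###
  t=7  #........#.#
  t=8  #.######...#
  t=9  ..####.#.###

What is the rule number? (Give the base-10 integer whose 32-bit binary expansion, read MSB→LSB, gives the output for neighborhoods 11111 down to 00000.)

3068368203

  ##### -> #   bit 31 = 1  t=1,i=7
  ####. -> .   bit 30 = 0  t=1,i=2
  ###.# -> #   bit 29 = 1  t=0,i=0
  ###.. -> #   bit 28 = 1  t=1,i=9
  ##.## -> .   bit 27 = 0  t=1,i=4
  ##.#. -> #   bit 26 = 1  t=0,i=1
  ##..# -> #   bit 25 = 1  t=1,i=10
  ##... -> .   bit 24 = 0  t=7,i=1
  #.### -> #   bit 23 = 1  t=1,i=5
  #.##. -> #   bit 22 = 1  t=2,i=9
  #.#.# -> #   bit 21 = 1  t=0,i=2
  #.#.. -> .   bit 20 = 0  t=0,i=4
  #..## -> .   bit 19 = 0  t=1,i=11
  #..#. -> .   bit 18 = 0  t=2,i=0
  #...# -> #   bit 17 = 1  t=8,i=9
  #.... -> #   bit 16 = 1  t=0,i=6
  .#### -> #   bit 15 = 1  t=1,i=1
  .###. -> .   bit 14 = 0  t=0,i=11
  .##.# -> .   bit 13 = 0  t=3,i=3
  .##.. -> #   bit 12 = 1  t=2,i=10
  .#.## -> .   bit 11 = 0  t=2,i=4
  .#.#. -> #   bit 10 = 1  t=0,i=3
  .#..# -> .   bit 9 = 0  t=6,i=2
  .#... -> #   bit 8 = 1  t=0,i=5
  ..### -> .   bit 7 = 0  t=0,i=10
  ..##. -> #   bit 6 = 1  t=3,i=2
  ..#.# -> .   bit 5 = 0  t=2,i=1
  ..#.. -> .   bit 4 = 0  t=6,i=4
  ...## -> #   bit 3 = 1  t=0,i=9
  ...#. -> .   bit 2 = 0  t=7,i=8
  ....# -> #   bit 1 = 1  t=0,i=8
  ..... -> #   bit 0 = 1  t=0,i=7
  bits 10110110111000111001010101001011 = 3068368203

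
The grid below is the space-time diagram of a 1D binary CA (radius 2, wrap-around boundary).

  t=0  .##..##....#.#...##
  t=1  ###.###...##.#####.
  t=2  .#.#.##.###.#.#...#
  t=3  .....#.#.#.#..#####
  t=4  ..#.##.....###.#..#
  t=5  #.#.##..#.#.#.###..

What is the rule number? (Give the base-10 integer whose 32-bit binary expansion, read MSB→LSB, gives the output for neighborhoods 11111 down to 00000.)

  #####|.  b31=0 t=1,i=15
  ####.|.  b30=0 t=1,i=16
  ###.#|.  b29=0 t=1,i=2
  ###..|#  b28=1 t=1,i=6
  ##.##|#  b27=1 t=0,i=0
  ##.#.|#  b26=1 t=2,i=11
  ##..#|.  b25=0 t=0,i=3
  ##...|.  b24=0 t=0,i=7
  #.###|.  b23=0 t=1,i=0
  #.##.|#  b22=1 t=0,i=1
  #.#.#|.  b21=0 t=2,i=1
  #.#..|#  b20=1 t=0,i=13
  #..##|#  b19=1 t=0,i=4
  #..#.|.  b18=0 t=4,i=1
  #...#|#  b17=1 t=0,i=15
  #....|.  b16=0 t=0,i=8
  .####|#  b15=1 t=1,i=14
  .###.|#  b14=1 t=1,i=1
  .##.#|.  b13=0 t=0,i=18
  .##..|#  b12=1 t=0,i=2
  .#.##|.  b11=0 t=2,i=4
  .#.#.|.  b10=0 t=0,i=12
  .#..#|#  b9=1 t=3,i=12
  .#...|#  b8=1 t=0,i=14
  ..###|.  b7=0 t=3,i=14
  ..##.|#  b6=1 t=0,i=5
  ..#.#|#  b5=1 t=0,i=11
  ..#..|.  b4=0 t=4,i=18
  ...##|#  b3=1 t=0,i=16
  ...#.|#  b2=1 t=0,i=10
  ....#|.  b1=0 t=0,i=9
  .....|#  b0=1 t=3,i=2
  bits 00011100010110101101001101101101 = 475714413

475714413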